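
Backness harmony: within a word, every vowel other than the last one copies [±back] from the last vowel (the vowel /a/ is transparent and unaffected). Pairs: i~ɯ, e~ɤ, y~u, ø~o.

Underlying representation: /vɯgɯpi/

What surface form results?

[vigipi]

/ɯ/ harmonizes with /i/ ([-back]) → [i]
/ɯ/ harmonizes with /i/ ([-back]) → [i]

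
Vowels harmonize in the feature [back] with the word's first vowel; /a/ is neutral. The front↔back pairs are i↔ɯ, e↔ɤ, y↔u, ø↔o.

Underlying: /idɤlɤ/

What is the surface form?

[idele]

/ɤ/ harmonizes with /i/ ([-back]) → [e]
/ɤ/ harmonizes with /i/ ([-back]) → [e]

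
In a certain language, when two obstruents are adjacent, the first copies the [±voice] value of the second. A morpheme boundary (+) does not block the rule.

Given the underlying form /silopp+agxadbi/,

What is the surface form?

/g/ before /x/ (voiceless) → [k]

[silopp+akxadbi]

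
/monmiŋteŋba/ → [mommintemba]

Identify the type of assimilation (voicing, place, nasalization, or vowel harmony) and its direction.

place assimilation, regressive

/n/→[m] /ŋ/→[n] /ŋ/→[m].
Each target copies a feature from the following segment, so the direction is regressive.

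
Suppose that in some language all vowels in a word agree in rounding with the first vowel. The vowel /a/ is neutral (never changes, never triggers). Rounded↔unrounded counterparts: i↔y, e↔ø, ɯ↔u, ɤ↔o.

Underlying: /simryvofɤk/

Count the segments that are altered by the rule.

/y/ harmonizes with /i/ ([-round]) → [i]
/o/ harmonizes with /i/ ([-round]) → [ɤ]
2 segments change.

2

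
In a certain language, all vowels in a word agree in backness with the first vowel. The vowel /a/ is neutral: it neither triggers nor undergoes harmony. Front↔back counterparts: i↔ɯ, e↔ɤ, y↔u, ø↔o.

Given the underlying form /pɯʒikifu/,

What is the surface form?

/i/ harmonizes with /ɯ/ ([+back]) → [ɯ]
/i/ harmonizes with /ɯ/ ([+back]) → [ɯ]

[pɯʒɯkɯfu]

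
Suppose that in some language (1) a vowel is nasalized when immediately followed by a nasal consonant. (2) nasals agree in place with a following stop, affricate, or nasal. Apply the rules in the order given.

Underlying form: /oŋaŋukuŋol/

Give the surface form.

Rule 1: /o/ before nasal /ŋ/ → [õ]
Rule 1: /a/ before nasal /ŋ/ → [ã]
Rule 1: /u/ before nasal /ŋ/ → [ũ]
After rule 1: õŋãŋukũŋol
Rule 2: no segment meets the rule's conditions; no change.

[õŋãŋukũŋol]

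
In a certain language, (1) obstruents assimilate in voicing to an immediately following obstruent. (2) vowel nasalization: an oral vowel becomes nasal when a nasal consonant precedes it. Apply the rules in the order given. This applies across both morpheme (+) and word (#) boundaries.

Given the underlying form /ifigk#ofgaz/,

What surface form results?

Rule 1: /g/ before /k/ (voiceless) → [k]
Rule 1: /f/ before /g/ (voiced) → [v]
After rule 1: ifikk#ovgaz
Rule 2: no segment meets the rule's conditions; no change.

[ifikk#ovgaz]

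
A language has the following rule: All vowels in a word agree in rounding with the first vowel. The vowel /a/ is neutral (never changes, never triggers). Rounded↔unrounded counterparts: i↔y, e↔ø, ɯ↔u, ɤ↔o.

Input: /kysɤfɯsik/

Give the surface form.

[kysofusyk]

/ɤ/ harmonizes with /y/ ([+round]) → [o]
/ɯ/ harmonizes with /y/ ([+round]) → [u]
/i/ harmonizes with /y/ ([+round]) → [y]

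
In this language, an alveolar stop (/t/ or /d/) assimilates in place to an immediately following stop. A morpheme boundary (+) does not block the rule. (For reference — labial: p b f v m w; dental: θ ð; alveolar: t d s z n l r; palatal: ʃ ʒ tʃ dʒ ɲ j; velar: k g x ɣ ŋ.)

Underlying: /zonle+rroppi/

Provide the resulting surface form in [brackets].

no segment meets the rule's conditions; no change.

[zonle+rroppi]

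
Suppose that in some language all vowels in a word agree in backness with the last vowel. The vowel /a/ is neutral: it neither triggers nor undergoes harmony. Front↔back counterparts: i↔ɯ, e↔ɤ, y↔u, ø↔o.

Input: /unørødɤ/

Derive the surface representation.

/ø/ harmonizes with /ɤ/ ([+back]) → [o]
/ø/ harmonizes with /ɤ/ ([+back]) → [o]

[unorodɤ]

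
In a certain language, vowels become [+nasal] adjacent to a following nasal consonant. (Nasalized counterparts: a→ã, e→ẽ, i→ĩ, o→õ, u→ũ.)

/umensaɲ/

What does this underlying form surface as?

[ũmẽnsãɲ]

/u/ before nasal /m/ → [ũ]
/e/ before nasal /n/ → [ẽ]
/a/ before nasal /ɲ/ → [ã]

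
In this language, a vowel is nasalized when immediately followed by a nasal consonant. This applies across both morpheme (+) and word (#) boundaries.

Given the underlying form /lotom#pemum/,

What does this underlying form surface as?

[lotõm#pẽmũm]

/o/ before nasal /m/ → [õ]
/e/ before nasal /m/ → [ẽ]
/u/ before nasal /m/ → [ũ]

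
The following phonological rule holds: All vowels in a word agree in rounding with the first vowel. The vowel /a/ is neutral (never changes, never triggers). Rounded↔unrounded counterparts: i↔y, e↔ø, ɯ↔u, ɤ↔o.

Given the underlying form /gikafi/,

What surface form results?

[gikafi]

no segment meets the rule's conditions; no change.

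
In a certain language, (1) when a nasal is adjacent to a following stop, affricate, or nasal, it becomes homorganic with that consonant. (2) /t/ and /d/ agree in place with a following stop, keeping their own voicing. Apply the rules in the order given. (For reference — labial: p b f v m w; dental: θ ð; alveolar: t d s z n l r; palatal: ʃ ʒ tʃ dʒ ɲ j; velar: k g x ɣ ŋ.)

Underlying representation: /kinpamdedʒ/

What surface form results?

Rule 1: /n/ before /p/ (labial) → [m]
Rule 1: /m/ before /d/ (alveolar) → [n]
After rule 1: kimpandedʒ
Rule 2: no segment meets the rule's conditions; no change.

[kimpandedʒ]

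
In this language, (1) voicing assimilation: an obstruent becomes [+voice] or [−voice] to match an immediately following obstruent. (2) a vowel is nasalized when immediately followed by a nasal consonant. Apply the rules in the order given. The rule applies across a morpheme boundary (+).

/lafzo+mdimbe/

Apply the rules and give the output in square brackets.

Rule 1: /f/ before /z/ (voiced) → [v]
After rule 1: lavzo+mdimbe
Rule 2: /o/ before nasal /m/ → [õ]
Rule 2: /i/ before nasal /m/ → [ĩ]

[lavzõ+mdĩmbe]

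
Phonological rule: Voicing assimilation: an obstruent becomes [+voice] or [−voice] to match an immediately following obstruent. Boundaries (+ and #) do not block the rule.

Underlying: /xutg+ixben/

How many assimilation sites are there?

2

/t/ before /g/ (voiced) → [d]
/x/ before /b/ (voiced) → [ɣ]
2 segments change.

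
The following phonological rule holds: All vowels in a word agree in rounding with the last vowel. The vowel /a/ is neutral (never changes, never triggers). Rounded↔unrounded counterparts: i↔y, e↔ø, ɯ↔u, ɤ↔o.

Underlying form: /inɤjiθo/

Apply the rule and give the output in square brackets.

/i/ harmonizes with /o/ ([+round]) → [y]
/ɤ/ harmonizes with /o/ ([+round]) → [o]
/i/ harmonizes with /o/ ([+round]) → [y]

[ynojyθo]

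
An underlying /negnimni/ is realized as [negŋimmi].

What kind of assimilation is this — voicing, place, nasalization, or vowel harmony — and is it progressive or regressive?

place assimilation, progressive

/n/→[ŋ] /n/→[m].
Each target copies a feature from the preceding segment, so the direction is progressive.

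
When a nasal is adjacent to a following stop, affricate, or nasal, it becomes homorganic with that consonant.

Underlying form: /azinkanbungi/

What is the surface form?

[aziŋkambuŋgi]

/n/ before /k/ (velar) → [ŋ]
/n/ before /b/ (labial) → [m]
/n/ before /g/ (velar) → [ŋ]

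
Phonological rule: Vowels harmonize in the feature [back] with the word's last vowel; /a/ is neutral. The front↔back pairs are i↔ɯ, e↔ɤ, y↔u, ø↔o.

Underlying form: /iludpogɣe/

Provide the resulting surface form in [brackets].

/u/ harmonizes with /e/ ([-back]) → [y]
/o/ harmonizes with /e/ ([-back]) → [ø]

[ilydpøgɣe]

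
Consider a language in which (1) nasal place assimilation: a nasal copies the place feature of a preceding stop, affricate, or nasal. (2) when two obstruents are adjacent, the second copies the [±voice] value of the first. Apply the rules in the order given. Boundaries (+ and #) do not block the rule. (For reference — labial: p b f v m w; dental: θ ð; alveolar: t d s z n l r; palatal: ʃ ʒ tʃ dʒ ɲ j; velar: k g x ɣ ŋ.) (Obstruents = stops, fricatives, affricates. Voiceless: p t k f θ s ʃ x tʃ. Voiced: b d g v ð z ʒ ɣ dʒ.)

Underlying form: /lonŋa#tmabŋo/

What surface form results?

[lonna#tnabmo]

Rule 1: /ŋ/ after /n/ (alveolar) → [n]
Rule 1: /m/ after /t/ (alveolar) → [n]
Rule 1: /ŋ/ after /b/ (labial) → [m]
After rule 1: lonna#tnabmo
Rule 2: no segment meets the rule's conditions; no change.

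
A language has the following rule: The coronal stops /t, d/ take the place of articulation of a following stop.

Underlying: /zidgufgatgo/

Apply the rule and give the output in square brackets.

/d/ before /g/ (velar) → [g]
/t/ before /g/ (velar) → [k]

[ziggufgakgo]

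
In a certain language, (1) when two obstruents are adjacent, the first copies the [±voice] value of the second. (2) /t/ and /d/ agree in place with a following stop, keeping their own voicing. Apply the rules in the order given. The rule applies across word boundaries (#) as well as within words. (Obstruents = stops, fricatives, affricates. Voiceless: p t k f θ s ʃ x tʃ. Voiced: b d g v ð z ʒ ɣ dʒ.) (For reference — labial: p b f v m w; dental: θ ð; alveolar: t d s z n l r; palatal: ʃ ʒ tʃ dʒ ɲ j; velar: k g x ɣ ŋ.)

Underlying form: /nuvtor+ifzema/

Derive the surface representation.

Rule 1: /v/ before /t/ (voiceless) → [f]
Rule 1: /f/ before /z/ (voiced) → [v]
After rule 1: nuftor+ivzema
Rule 2: no segment meets the rule's conditions; no change.

[nuftor+ivzema]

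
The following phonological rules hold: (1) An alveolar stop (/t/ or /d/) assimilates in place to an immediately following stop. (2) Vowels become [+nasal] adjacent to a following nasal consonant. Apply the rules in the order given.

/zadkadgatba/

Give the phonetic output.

Rule 1: /d/ before /k/ (velar) → [g]
Rule 1: /d/ before /g/ (velar) → [g]
Rule 1: /t/ before /b/ (labial) → [p]
After rule 1: zagkaggapba
Rule 2: no segment meets the rule's conditions; no change.

[zagkaggapba]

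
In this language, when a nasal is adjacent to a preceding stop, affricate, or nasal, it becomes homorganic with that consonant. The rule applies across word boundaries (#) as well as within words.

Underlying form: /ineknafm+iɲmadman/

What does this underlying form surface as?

/n/ after /k/ (velar) → [ŋ]
/m/ after /ɲ/ (palatal) → [ɲ]
/m/ after /d/ (alveolar) → [n]

[inekŋafm+iɲɲadnan]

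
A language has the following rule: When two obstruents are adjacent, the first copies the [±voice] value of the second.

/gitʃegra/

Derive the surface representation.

no segment meets the rule's conditions; no change.

[gitʃegra]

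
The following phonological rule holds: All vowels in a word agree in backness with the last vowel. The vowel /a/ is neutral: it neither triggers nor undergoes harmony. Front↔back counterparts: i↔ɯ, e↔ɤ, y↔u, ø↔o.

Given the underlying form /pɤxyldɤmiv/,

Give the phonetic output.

/ɤ/ harmonizes with /i/ ([-back]) → [e]
/ɤ/ harmonizes with /i/ ([-back]) → [e]

[pexyldemiv]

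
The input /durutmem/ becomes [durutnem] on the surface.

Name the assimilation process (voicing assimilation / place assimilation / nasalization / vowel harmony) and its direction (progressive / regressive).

place assimilation, progressive

/m/→[n].
Each target copies a feature from the preceding segment, so the direction is progressive.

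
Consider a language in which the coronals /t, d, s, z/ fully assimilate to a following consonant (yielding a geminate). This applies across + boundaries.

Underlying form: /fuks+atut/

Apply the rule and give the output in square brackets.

no segment meets the rule's conditions; no change.

[fuks+atut]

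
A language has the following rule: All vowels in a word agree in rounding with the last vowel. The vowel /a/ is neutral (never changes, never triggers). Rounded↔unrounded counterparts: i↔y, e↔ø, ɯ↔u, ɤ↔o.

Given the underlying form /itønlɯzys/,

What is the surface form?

/i/ harmonizes with /y/ ([+round]) → [y]
/ɯ/ harmonizes with /y/ ([+round]) → [u]

[ytønluzys]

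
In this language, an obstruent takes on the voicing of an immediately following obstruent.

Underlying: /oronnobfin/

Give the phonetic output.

[oronnopfin]

/b/ before /f/ (voiceless) → [p]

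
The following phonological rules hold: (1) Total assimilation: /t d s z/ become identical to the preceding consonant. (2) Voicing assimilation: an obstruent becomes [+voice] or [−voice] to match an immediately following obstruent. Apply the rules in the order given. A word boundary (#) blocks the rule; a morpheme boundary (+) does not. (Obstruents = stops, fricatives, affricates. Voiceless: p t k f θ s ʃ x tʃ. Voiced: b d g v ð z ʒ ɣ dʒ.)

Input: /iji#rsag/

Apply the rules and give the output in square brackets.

[iji#rrag]

Rule 1: /s/ after /r/ → [r] (total assimilation)
After rule 1: iji#rrag
Rule 2: no segment meets the rule's conditions; no change.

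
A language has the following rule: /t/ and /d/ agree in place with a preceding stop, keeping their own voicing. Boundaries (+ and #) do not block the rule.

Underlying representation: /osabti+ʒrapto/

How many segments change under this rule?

2

/t/ after /b/ (labial) → [p]
/t/ after /p/ (labial) → [p]
2 segments change.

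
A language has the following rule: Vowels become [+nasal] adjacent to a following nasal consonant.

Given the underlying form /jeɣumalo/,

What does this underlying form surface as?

/u/ before nasal /m/ → [ũ]

[jeɣũmalo]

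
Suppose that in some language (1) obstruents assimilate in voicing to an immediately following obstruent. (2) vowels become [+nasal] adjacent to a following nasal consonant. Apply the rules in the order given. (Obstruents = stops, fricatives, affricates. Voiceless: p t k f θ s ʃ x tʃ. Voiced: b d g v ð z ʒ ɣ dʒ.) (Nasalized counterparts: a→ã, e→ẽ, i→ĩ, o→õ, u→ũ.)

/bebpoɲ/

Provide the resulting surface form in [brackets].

Rule 1: /b/ before /p/ (voiceless) → [p]
After rule 1: beppoɲ
Rule 2: /o/ before nasal /ɲ/ → [õ]

[beppõɲ]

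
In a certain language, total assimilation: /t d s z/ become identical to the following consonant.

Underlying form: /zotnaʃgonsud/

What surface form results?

/t/ before /n/ → [n] (total assimilation)

[zonnaʃgonsud]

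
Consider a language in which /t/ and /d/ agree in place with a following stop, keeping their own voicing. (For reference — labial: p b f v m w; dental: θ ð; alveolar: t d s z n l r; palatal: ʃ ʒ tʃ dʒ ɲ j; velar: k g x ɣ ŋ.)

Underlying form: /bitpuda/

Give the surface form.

[bippuda]

/t/ before /p/ (labial) → [p]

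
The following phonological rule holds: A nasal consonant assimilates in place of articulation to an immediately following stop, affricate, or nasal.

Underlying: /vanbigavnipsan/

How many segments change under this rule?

1

/n/ before /b/ (labial) → [m]
1 segment changes.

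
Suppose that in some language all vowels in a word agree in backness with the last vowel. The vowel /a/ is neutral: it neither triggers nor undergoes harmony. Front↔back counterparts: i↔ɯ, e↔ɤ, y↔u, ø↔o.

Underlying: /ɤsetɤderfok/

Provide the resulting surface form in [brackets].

[ɤsɤtɤdɤrfok]

/e/ harmonizes with /o/ ([+back]) → [ɤ]
/e/ harmonizes with /o/ ([+back]) → [ɤ]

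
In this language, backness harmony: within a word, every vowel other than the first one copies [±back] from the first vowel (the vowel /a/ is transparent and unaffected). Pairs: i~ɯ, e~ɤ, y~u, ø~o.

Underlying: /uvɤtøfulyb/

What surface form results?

/ø/ harmonizes with /u/ ([+back]) → [o]
/y/ harmonizes with /u/ ([+back]) → [u]

[uvɤtofulub]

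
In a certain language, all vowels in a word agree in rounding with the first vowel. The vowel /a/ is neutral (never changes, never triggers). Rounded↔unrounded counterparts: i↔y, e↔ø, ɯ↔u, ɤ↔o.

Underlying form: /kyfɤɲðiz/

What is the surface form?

/ɤ/ harmonizes with /y/ ([+round]) → [o]
/i/ harmonizes with /y/ ([+round]) → [y]

[kyfoɲðyz]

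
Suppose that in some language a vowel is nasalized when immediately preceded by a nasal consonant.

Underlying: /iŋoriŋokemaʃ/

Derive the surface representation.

[iŋõriŋõkemãʃ]

/o/ after nasal /ŋ/ → [õ]
/o/ after nasal /ŋ/ → [õ]
/a/ after nasal /m/ → [ã]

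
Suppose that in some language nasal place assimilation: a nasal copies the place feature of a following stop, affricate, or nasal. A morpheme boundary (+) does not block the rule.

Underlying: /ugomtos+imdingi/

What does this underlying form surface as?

[ugontos+indiŋgi]

/m/ before /t/ (alveolar) → [n]
/m/ before /d/ (alveolar) → [n]
/n/ before /g/ (velar) → [ŋ]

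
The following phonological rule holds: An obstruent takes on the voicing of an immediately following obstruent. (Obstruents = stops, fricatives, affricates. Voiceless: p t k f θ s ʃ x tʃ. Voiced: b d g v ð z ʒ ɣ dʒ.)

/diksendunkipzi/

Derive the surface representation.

[diksendunkibzi]

/p/ before /z/ (voiced) → [b]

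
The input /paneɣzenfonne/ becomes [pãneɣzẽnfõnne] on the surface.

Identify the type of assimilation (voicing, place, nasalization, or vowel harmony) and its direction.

nasalization, regressive

/a/→[ã] /e/→[ẽ] /o/→[õ].
Each target copies a feature from the following segment, so the direction is regressive.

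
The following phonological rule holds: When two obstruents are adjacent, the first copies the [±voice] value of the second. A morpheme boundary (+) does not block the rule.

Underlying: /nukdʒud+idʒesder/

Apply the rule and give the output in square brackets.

/k/ before /dʒ/ (voiced) → [g]
/s/ before /d/ (voiced) → [z]

[nugdʒud+idʒezder]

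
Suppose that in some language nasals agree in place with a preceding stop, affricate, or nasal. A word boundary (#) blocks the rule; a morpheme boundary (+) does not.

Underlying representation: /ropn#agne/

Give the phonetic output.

[ropm#agŋe]

/n/ after /p/ (labial) → [m]
/n/ after /g/ (velar) → [ŋ]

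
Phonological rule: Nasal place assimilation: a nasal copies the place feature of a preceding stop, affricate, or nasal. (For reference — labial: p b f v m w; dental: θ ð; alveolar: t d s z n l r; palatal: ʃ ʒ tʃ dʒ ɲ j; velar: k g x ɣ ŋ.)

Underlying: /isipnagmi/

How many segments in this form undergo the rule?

2

/n/ after /p/ (labial) → [m]
/m/ after /g/ (velar) → [ŋ]
2 segments change.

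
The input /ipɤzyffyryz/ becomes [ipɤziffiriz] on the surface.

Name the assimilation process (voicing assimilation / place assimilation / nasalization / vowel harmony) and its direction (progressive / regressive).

/y/→[i] /y/→[i] /y/→[i].
Vowels agree with the first vowel, so the harmony is progressive.

vowel harmony, progressive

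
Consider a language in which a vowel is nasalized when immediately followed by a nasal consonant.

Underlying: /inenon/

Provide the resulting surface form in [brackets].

/i/ before nasal /n/ → [ĩ]
/e/ before nasal /n/ → [ẽ]
/o/ before nasal /n/ → [õ]

[ĩnẽnõn]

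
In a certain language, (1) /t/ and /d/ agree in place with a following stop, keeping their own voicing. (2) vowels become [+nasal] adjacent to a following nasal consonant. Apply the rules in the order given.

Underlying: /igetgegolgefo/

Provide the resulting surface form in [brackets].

[igekgegolgefo]

Rule 1: /t/ before /g/ (velar) → [k]
After rule 1: igekgegolgefo
Rule 2: no segment meets the rule's conditions; no change.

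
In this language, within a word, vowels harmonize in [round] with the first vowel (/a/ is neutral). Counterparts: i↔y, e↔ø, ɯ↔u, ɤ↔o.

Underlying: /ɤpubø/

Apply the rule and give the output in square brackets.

/u/ harmonizes with /ɤ/ ([-round]) → [ɯ]
/ø/ harmonizes with /ɤ/ ([-round]) → [e]

[ɤpɯbe]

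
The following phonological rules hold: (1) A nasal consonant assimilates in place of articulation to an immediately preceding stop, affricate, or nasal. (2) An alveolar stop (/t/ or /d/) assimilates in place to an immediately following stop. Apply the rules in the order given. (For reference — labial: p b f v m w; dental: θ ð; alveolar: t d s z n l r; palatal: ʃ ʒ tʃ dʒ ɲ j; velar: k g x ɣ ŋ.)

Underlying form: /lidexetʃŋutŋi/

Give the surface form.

Rule 1: /ŋ/ after /tʃ/ (palatal) → [ɲ]
Rule 1: /ŋ/ after /t/ (alveolar) → [n]
After rule 1: lidexetʃɲutni
Rule 2: no segment meets the rule's conditions; no change.

[lidexetʃɲutni]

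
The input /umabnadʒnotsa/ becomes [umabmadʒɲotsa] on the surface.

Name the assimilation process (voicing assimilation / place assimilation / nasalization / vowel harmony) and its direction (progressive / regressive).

/n/→[m] /n/→[ɲ].
Each target copies a feature from the preceding segment, so the direction is progressive.

place assimilation, progressive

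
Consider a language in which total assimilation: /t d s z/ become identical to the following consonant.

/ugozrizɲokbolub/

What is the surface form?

/z/ before /r/ → [r] (total assimilation)
/z/ before /ɲ/ → [ɲ] (total assimilation)

[ugorriɲɲokbolub]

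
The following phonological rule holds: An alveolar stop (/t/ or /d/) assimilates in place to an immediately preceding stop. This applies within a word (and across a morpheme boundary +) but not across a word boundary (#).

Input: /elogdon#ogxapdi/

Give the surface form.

/d/ after /g/ (velar) → [g]
/d/ after /p/ (labial) → [b]

[eloggon#ogxapbi]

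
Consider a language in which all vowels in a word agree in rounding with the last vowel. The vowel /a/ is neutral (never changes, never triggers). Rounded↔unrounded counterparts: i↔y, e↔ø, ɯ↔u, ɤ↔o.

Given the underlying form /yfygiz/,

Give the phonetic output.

[ifigiz]

/y/ harmonizes with /i/ ([-round]) → [i]
/y/ harmonizes with /i/ ([-round]) → [i]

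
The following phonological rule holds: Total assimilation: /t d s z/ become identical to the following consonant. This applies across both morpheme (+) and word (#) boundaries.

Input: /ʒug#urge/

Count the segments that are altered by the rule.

0

No segment meets the rule's conditions.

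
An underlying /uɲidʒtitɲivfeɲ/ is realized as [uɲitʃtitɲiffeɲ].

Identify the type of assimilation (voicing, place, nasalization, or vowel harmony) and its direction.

voicing assimilation, regressive

/dʒ/→[tʃ] /v/→[f].
Each target copies a feature from the following segment, so the direction is regressive.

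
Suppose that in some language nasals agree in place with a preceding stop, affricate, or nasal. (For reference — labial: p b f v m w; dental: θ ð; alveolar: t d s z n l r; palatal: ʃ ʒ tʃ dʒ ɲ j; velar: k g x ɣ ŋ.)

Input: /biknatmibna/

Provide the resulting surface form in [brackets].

/n/ after /k/ (velar) → [ŋ]
/m/ after /t/ (alveolar) → [n]
/n/ after /b/ (labial) → [m]

[bikŋatnibma]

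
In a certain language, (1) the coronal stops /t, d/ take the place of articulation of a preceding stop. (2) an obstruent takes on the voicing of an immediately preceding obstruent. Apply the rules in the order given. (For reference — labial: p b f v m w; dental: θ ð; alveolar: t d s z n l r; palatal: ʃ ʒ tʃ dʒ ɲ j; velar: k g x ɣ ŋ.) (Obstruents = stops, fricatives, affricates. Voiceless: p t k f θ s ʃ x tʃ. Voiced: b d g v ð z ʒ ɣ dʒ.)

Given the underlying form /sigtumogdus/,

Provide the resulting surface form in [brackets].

Rule 1: /t/ after /g/ (velar) → [k]
Rule 1: /d/ after /g/ (velar) → [g]
After rule 1: sigkumoggus
Rule 2: /k/ after /g/ (voiced) → [g]

[siggumoggus]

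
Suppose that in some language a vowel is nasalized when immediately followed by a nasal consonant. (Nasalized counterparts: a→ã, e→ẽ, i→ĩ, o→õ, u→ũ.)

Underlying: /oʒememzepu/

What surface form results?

[oʒẽmẽmzepu]

/e/ before nasal /m/ → [ẽ]
/e/ before nasal /m/ → [ẽ]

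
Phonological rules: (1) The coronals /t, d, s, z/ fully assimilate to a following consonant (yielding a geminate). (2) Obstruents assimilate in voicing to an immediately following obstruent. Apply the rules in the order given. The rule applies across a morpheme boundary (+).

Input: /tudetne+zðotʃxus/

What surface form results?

Rule 1: /t/ before /n/ → [n] (total assimilation)
Rule 1: /z/ before /ð/ → [ð] (total assimilation)
After rule 1: tudenne+ððotʃxus
Rule 2: no segment meets the rule's conditions; no change.

[tudenne+ððotʃxus]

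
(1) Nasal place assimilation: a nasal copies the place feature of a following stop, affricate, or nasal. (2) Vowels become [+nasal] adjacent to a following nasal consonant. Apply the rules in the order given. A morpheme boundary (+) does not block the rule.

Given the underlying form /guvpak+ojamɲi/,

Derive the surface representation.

[guvpak+ojãɲɲi]

Rule 1: /m/ before /ɲ/ (palatal) → [ɲ]
After rule 1: guvpak+ojaɲɲi
Rule 2: /a/ before nasal /ɲ/ → [ã]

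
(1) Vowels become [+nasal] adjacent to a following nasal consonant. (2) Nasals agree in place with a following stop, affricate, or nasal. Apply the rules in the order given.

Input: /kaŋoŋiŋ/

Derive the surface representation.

Rule 1: /a/ before nasal /ŋ/ → [ã]
Rule 1: /o/ before nasal /ŋ/ → [õ]
Rule 1: /i/ before nasal /ŋ/ → [ĩ]
After rule 1: kãŋõŋĩŋ
Rule 2: no segment meets the rule's conditions; no change.

[kãŋõŋĩŋ]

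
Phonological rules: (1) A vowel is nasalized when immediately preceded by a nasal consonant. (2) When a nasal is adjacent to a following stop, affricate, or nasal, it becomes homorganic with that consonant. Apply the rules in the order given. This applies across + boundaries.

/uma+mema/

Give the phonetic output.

[umã+mẽmã]

Rule 1: /a/ after nasal /m/ → [ã]
Rule 1: /e/ after nasal /m/ → [ẽ]
Rule 1: /a/ after nasal /m/ → [ã]
After rule 1: umã+mẽmã
Rule 2: no segment meets the rule's conditions; no change.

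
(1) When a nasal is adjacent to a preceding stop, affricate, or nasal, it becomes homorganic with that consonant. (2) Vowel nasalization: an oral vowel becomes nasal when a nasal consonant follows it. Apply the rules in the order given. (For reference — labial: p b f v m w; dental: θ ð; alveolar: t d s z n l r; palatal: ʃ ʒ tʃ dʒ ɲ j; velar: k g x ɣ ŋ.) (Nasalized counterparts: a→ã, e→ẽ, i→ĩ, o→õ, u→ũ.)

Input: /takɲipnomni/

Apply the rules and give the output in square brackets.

[takŋipmõmmi]

Rule 1: /ɲ/ after /k/ (velar) → [ŋ]
Rule 1: /n/ after /p/ (labial) → [m]
Rule 1: /n/ after /m/ (labial) → [m]
After rule 1: takŋipmommi
Rule 2: /o/ before nasal /m/ → [õ]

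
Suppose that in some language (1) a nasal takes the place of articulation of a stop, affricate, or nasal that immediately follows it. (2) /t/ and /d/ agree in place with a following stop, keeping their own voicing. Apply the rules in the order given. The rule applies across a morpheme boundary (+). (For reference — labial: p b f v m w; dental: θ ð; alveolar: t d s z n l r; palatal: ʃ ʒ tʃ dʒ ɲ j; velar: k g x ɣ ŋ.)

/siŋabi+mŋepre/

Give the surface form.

Rule 1: /m/ before /ŋ/ (velar) → [ŋ]
After rule 1: siŋabi+ŋŋepre
Rule 2: no segment meets the rule's conditions; no change.

[siŋabi+ŋŋepre]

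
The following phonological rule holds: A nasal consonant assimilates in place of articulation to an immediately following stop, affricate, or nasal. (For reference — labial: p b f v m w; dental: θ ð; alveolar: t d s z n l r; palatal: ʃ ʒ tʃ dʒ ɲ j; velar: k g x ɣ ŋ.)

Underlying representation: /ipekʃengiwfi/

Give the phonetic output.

[ipekʃeŋgiwfi]

/n/ before /g/ (velar) → [ŋ]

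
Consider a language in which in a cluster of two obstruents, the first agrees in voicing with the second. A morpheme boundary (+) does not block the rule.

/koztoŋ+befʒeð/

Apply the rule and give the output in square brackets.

/z/ before /t/ (voiceless) → [s]
/f/ before /ʒ/ (voiced) → [v]

[kostoŋ+bevʒeð]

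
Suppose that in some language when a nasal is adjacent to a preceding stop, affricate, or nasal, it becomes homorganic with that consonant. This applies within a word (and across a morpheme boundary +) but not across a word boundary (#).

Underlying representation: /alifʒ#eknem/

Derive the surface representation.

/n/ after /k/ (velar) → [ŋ]

[alifʒ#ekŋem]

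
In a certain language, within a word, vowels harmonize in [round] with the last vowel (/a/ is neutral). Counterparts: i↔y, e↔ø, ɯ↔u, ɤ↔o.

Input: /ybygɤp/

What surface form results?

/y/ harmonizes with /ɤ/ ([-round]) → [i]
/y/ harmonizes with /ɤ/ ([-round]) → [i]

[ibigɤp]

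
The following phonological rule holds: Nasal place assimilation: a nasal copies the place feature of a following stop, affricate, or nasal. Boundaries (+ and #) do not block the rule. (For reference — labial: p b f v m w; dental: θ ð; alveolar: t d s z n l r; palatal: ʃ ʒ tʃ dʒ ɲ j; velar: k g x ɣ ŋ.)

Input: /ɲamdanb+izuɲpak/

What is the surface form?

[ɲandamb+izumpak]

/m/ before /d/ (alveolar) → [n]
/n/ before /b/ (labial) → [m]
/ɲ/ before /p/ (labial) → [m]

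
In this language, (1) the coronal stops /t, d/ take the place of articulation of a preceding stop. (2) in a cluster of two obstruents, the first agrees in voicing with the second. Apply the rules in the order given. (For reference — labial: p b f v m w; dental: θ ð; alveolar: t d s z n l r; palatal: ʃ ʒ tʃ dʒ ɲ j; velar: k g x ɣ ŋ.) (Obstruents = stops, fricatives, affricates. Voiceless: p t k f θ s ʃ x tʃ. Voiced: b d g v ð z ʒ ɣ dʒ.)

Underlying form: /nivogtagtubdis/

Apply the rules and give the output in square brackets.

[nivokkakkubbis]

Rule 1: /t/ after /g/ (velar) → [k]
Rule 1: /t/ after /g/ (velar) → [k]
Rule 1: /d/ after /b/ (labial) → [b]
After rule 1: nivogkagkubbis
Rule 2: /g/ before /k/ (voiceless) → [k]
Rule 2: /g/ before /k/ (voiceless) → [k]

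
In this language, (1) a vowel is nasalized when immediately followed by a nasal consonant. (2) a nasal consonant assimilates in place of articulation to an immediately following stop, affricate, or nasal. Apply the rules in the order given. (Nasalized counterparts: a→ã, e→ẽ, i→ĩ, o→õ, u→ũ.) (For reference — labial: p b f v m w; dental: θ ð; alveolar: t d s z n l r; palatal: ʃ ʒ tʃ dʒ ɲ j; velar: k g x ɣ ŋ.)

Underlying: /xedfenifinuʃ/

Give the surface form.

Rule 1: /e/ before nasal /n/ → [ẽ]
Rule 1: /i/ before nasal /n/ → [ĩ]
After rule 1: xedfẽnifĩnuʃ
Rule 2: no segment meets the rule's conditions; no change.

[xedfẽnifĩnuʃ]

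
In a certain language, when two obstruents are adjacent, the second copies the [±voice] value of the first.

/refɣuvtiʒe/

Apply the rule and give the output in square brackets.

[refxuvdiʒe]

/ɣ/ after /f/ (voiceless) → [x]
/t/ after /v/ (voiced) → [d]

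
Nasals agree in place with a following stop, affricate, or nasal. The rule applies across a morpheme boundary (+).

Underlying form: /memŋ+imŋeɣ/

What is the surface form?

[meŋŋ+iŋŋeɣ]

/m/ before /ŋ/ (velar) → [ŋ]
/m/ before /ŋ/ (velar) → [ŋ]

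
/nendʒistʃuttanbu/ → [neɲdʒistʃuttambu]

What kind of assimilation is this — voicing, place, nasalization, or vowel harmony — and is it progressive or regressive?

/n/→[ɲ] /n/→[m].
Each target copies a feature from the following segment, so the direction is regressive.

place assimilation, regressive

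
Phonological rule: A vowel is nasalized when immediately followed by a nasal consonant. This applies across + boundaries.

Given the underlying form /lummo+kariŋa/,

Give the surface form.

[lũmmo+karĩŋa]

/u/ before nasal /m/ → [ũ]
/i/ before nasal /ŋ/ → [ĩ]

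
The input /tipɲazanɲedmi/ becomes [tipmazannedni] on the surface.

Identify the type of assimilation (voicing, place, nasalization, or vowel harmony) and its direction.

place assimilation, progressive

/ɲ/→[m] /ɲ/→[n] /m/→[n].
Each target copies a feature from the preceding segment, so the direction is progressive.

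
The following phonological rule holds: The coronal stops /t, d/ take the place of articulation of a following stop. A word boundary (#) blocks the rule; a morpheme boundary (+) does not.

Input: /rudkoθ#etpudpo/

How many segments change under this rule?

/d/ before /k/ (velar) → [g]
/t/ before /p/ (labial) → [p]
/d/ before /p/ (labial) → [b]
3 segments change.

3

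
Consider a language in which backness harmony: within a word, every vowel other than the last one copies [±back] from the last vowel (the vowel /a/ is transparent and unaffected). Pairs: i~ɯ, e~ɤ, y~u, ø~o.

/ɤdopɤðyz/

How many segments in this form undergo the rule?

/ɤ/ harmonizes with /y/ ([-back]) → [e]
/o/ harmonizes with /y/ ([-back]) → [ø]
/ɤ/ harmonizes with /y/ ([-back]) → [e]
3 segments change.

3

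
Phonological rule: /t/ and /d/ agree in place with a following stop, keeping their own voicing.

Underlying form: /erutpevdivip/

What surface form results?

[eruppevdivip]

/t/ before /p/ (labial) → [p]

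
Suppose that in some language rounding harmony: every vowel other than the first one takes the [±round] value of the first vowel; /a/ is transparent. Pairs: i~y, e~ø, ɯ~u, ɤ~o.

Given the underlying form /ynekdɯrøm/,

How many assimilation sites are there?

/e/ harmonizes with /y/ ([+round]) → [ø]
/ɯ/ harmonizes with /y/ ([+round]) → [u]
2 segments change.

2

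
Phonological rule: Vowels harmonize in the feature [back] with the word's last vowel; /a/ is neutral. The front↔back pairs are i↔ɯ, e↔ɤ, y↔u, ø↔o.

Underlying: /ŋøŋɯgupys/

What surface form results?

/ɯ/ harmonizes with /y/ ([-back]) → [i]
/u/ harmonizes with /y/ ([-back]) → [y]

[ŋøŋigypys]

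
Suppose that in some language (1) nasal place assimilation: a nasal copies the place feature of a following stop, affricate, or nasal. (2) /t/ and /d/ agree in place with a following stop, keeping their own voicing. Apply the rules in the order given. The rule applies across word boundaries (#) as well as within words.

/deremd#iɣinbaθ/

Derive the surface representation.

Rule 1: /m/ before /d/ (alveolar) → [n]
Rule 1: /n/ before /b/ (labial) → [m]
After rule 1: derend#iɣimbaθ
Rule 2: no segment meets the rule's conditions; no change.

[derend#iɣimbaθ]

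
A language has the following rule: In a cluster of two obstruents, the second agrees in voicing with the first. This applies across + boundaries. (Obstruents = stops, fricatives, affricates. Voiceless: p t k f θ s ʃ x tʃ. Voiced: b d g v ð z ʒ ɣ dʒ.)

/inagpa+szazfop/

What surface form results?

[inagba+ssazvop]

/p/ after /g/ (voiced) → [b]
/z/ after /s/ (voiceless) → [s]
/f/ after /z/ (voiced) → [v]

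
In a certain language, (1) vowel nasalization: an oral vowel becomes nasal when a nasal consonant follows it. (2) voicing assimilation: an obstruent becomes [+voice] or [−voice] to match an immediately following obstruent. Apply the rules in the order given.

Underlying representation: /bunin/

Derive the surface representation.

Rule 1: /u/ before nasal /n/ → [ũ]
Rule 1: /i/ before nasal /n/ → [ĩ]
After rule 1: bũnĩn
Rule 2: no segment meets the rule's conditions; no change.

[bũnĩn]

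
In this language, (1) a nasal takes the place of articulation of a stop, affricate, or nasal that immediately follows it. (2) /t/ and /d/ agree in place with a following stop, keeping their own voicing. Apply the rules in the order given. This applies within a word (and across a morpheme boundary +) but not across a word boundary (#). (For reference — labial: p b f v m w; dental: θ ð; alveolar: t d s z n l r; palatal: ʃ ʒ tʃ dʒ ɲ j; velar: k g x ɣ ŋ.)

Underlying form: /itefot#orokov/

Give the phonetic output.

Rule 1: no segment meets the rule's conditions; no change.
After rule 1: itefot#orokov
Rule 2: no segment meets the rule's conditions; no change.

[itefot#orokov]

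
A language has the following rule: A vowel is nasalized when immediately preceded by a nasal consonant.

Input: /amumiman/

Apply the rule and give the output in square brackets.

/u/ after nasal /m/ → [ũ]
/i/ after nasal /m/ → [ĩ]
/a/ after nasal /m/ → [ã]

[amũmĩmãn]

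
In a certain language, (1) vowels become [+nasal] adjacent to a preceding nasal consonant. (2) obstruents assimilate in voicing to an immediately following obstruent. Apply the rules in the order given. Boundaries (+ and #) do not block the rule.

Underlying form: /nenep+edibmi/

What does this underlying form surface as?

Rule 1: /e/ after nasal /n/ → [ẽ]
Rule 1: /e/ after nasal /n/ → [ẽ]
Rule 1: /i/ after nasal /m/ → [ĩ]
After rule 1: nẽnẽp+edibmĩ
Rule 2: no segment meets the rule's conditions; no change.

[nẽnẽp+edibmĩ]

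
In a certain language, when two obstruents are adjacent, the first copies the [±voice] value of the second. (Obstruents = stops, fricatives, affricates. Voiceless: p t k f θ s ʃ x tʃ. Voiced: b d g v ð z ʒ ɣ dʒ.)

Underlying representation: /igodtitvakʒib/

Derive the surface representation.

[igottidvagʒib]

/d/ before /t/ (voiceless) → [t]
/t/ before /v/ (voiced) → [d]
/k/ before /ʒ/ (voiced) → [g]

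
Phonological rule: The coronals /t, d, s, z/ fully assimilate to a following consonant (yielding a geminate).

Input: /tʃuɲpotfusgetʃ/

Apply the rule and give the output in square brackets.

[tʃuɲpoffuggetʃ]

/t/ before /f/ → [f] (total assimilation)
/s/ before /g/ → [g] (total assimilation)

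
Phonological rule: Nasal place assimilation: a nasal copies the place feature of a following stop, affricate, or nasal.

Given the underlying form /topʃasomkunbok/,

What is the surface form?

/m/ before /k/ (velar) → [ŋ]
/n/ before /b/ (labial) → [m]

[topʃasoŋkumbok]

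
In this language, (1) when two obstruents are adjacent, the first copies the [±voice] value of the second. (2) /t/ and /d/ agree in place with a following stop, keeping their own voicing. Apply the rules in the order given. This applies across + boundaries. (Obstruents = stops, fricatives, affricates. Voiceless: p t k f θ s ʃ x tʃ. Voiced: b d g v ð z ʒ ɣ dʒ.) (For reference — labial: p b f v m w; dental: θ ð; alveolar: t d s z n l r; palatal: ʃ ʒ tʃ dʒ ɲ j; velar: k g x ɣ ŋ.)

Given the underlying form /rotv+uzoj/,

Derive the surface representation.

Rule 1: /t/ before /v/ (voiced) → [d]
After rule 1: rodv+uzoj
Rule 2: no segment meets the rule's conditions; no change.

[rodv+uzoj]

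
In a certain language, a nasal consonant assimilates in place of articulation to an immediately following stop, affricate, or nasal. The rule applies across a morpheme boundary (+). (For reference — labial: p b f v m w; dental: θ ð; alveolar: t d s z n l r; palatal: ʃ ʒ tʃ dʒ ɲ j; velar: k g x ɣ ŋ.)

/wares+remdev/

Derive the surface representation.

/m/ before /d/ (alveolar) → [n]

[wares+rendev]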